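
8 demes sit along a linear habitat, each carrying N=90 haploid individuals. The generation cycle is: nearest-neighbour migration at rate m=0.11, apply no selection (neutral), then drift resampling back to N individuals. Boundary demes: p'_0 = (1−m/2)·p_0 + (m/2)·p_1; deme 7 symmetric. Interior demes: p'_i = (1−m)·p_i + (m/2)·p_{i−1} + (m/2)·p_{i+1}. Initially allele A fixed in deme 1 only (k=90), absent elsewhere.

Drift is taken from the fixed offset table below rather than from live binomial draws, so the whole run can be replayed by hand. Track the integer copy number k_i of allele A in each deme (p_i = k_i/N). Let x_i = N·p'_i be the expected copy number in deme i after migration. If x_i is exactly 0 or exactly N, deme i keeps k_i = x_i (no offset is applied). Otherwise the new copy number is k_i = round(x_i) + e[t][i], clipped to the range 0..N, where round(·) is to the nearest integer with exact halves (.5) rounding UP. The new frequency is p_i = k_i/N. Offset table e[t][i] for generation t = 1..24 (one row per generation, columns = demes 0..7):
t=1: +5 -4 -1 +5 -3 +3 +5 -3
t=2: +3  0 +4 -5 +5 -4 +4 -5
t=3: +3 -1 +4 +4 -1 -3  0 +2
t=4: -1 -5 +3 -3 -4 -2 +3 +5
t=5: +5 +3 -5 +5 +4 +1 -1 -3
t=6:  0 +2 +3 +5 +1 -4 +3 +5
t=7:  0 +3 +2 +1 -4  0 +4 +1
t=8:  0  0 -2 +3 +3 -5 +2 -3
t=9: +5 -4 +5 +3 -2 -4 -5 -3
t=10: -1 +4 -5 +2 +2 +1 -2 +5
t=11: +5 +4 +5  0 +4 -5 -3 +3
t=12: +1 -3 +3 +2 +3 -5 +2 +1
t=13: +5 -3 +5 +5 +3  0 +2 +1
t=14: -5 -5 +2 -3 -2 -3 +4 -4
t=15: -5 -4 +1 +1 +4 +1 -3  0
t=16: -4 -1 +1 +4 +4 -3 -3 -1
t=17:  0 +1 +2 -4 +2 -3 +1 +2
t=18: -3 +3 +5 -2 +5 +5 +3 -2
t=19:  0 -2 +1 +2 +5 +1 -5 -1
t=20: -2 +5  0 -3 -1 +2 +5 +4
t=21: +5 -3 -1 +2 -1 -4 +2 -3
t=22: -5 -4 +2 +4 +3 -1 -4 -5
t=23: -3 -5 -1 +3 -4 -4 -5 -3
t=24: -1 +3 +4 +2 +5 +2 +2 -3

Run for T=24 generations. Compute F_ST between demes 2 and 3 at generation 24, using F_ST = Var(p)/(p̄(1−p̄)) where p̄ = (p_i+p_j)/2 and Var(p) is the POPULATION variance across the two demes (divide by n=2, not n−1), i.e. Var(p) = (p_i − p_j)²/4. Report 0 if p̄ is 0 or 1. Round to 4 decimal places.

0.0031

t=0: k=[0 90 0 0 0 0 0 0]
t=1: x=[4.9500 80.1000 4.9500 0.0000 0.0000 0.0000 0.0000 0.0000] k=[10 76 4 0 0 0 0 0]
t=2: x=[13.6300 68.4100 7.7400 0.2200 0.0000 0.0000 0.0000 0.0000] k=[17 68 12 0 0 0 0 0]
t=3: x=[19.8050 62.1150 14.4200 0.6600 0.0000 0.0000 0.0000 0.0000] k=[23 61 18 5 0 0 0 0]
t=4: x=[25.0900 56.5450 19.6500 5.4400 0.2750 0.0000 0.0000 0.0000] k=[24 52 23 2 0 0 0 0]
t=5: x=[25.5400 48.8650 23.4400 3.0450 0.1100 0.0000 0.0000 0.0000] k=[31 52 18 8 4 0 0 0]
t=6: x=[32.1550 48.9750 19.3200 8.3300 4.0000 0.2200 0.0000 0.0000] k=[32 51 22 13 5 0 0 0]
t=7: x=[33.0450 48.3600 23.1000 13.0550 5.1650 0.2750 0.0000 0.0000] k=[33 51 25 14 1 0 0 0]
t=8: x=[33.9900 48.5800 25.8250 13.8900 1.6600 0.0550 0.0000 0.0000] k=[34 49 24 17 5 0 0 0]
t=9: x=[34.8250 46.8000 24.9900 16.7250 5.3850 0.2750 0.0000 0.0000] k=[40 43 30 20 3 0 0 0]
t=10: x=[40.1650 42.1200 30.1650 19.6150 3.7700 0.1650 0.0000 0.0000] k=[39 46 25 22 6 1 0 0]
t=11: x=[39.3850 44.4600 25.9900 21.2850 6.6050 1.2200 0.0550 0.0000] k=[44 48 31 21 11 0 0 0]
t=12: x=[44.2200 46.8450 31.3850 21.0000 10.9450 0.6050 0.0000 0.0000] k=[45 44 34 23 14 0 0 0]
t=13: x=[44.9450 43.5050 33.9450 23.1100 13.7250 0.7700 0.0000 0.0000] k=[50 41 39 28 17 1 0 0]
t=14: x=[49.5050 41.3850 38.5050 28.0000 16.7250 1.8250 0.0550 0.0000] k=[45 36 41 25 15 0 4 0]
t=15: x=[44.5050 36.7700 39.8450 25.3300 14.7250 1.0450 3.5600 0.2200] k=[40 33 41 26 19 2 1 0]
t=16: x=[39.6150 33.8250 39.7350 26.4400 18.4500 2.8800 1.0000 0.0550] k=[36 33 41 30 22 0 0 0]
t=17: x=[35.8350 33.6050 39.9550 30.1650 21.2300 1.2100 0.0000 0.0000] k=[36 35 42 26 23 0 0 0]
t=18: x=[35.9450 35.4400 40.7350 26.7150 21.9000 1.2650 0.0000 0.0000] k=[33 38 46 25 27 6 0 0]
t=19: x=[33.2750 38.1650 44.4050 26.2650 25.7350 6.8250 0.3300 0.0000] k=[33 36 45 28 31 8 0 0]
t=20: x=[33.1650 36.3300 43.5700 29.1000 29.5700 8.8250 0.4400 0.0000] k=[31 41 44 26 29 11 5 0]
t=21: x=[31.5500 40.6150 42.8450 27.1550 27.8450 11.6600 5.0550 0.2750] k=[37 38 42 29 27 8 7 0]
t=22: x=[37.0550 38.1650 41.0650 29.6050 26.0650 8.9900 6.6700 0.3850] k=[32 34 43 34 29 8 3 0]
t=23: x=[32.1100 34.3850 42.0100 34.2200 28.1200 8.8800 3.1100 0.1650] k=[29 29 41 37 24 5 0 0]
t=24: x=[29.0000 29.6600 40.1200 36.5050 23.6700 5.7700 0.2750 0.0000] k=[28 33 44 39 29 8 2 0]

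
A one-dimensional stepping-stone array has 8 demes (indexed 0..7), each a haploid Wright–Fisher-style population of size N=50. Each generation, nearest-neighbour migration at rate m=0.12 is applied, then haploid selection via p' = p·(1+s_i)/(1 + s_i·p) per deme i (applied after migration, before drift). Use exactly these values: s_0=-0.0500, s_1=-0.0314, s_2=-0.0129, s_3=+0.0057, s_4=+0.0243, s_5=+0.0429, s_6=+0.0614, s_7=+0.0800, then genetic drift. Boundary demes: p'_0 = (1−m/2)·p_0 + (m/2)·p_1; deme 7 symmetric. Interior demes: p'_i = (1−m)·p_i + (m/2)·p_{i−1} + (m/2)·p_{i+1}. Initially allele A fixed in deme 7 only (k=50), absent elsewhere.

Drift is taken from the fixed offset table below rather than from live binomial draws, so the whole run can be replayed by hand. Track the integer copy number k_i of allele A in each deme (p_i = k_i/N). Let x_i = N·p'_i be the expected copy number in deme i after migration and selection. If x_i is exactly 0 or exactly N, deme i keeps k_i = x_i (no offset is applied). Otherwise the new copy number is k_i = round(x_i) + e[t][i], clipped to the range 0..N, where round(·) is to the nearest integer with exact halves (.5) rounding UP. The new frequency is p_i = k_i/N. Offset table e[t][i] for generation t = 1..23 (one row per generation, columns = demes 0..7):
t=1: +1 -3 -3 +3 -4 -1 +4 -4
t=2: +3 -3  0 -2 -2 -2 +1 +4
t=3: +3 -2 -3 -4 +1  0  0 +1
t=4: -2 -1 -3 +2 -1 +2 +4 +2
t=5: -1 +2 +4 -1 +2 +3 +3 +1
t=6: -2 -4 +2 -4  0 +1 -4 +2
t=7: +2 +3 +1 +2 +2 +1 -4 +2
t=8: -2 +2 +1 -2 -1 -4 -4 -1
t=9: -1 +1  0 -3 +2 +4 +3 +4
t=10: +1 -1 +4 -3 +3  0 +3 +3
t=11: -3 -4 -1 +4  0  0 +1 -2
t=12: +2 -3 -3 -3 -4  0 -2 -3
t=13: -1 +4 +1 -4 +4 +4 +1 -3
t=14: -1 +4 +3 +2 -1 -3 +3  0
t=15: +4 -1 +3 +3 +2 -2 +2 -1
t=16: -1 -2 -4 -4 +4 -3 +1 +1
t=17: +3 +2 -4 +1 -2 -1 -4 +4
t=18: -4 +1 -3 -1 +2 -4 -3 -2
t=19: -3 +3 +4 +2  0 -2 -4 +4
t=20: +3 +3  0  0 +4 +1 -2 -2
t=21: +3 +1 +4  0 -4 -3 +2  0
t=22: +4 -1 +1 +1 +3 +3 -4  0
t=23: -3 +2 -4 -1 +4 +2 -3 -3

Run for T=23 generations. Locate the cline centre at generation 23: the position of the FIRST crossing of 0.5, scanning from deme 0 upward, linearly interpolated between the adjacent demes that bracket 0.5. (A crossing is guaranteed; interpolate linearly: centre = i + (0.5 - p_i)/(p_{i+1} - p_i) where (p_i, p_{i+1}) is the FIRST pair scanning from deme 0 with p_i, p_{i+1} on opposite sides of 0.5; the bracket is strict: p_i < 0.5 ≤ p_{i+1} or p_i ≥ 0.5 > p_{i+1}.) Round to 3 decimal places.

t=0: k=[0 0 0 0 0 0 0 50]
t=1: x=[0.0000 0.0000 0.0000 0.0000 0.0000 0.0000 3.1725 47.2098] k=[0 0 0 0 0 0 7 43]
t=2: x=[0.0000 0.0000 0.0000 0.0000 0.0000 0.4379 9.1781 41.4018] k=[0 0 0 0 0 0 10 45]
t=3: x=[0.0000 0.0000 0.0000 0.0000 0.0000 0.6254 12.0361 43.3560] k=[0 0 0 0 0 1 12 44]
t=4: x=[0.0000 0.0000 0.0000 0.0000 0.0615 1.6664 13.8487 42.5796] k=[0 0 0 0 0 4 18 45]
t=5: x=[0.0000 0.0000 0.0000 0.0000 0.2458 4.7785 19.4838 43.8097] k=[0 0 0 0 2 8 22 45]
t=6: x=[0.0000 0.0000 0.0000 0.1207 2.2919 8.7799 23.2796 44.0362] k=[0 0 0 0 2 10 19 46]
t=7: x=[0.0000 0.0000 0.0000 0.1207 2.4146 10.4018 20.8000 44.7526] k=[0 0 0 2 4 11 17 47]
t=8: x=[0.0000 0.0000 0.1185 2.0109 4.3953 11.3032 19.1388 45.5237] k=[0 0 1 0 3 7 15 45]
t=9: x=[0.0000 0.0581 0.8688 0.2414 3.1297 7.5040 16.9817 43.6396] k=[0 1 1 0 5 12 20 48]
t=10: x=[0.0570 0.9110 0.9281 0.3620 5.2314 12.4486 21.9307 46.5739] k=[1 0 5 0 8 12 25 50]
t=11: x=[0.8938 0.3488 4.3482 0.7844 7.9187 12.9388 26.4634 48.6080] k=[0 0 3 5 8 13 27 47]
t=12: x=[0.0000 0.1744 2.9043 5.0859 8.2846 13.9587 28.0959 46.0868] k=[0 0 0 2 4 14 26 43]
t=13: x=[0.0000 0.0000 0.1185 2.0109 4.5789 14.5495 27.0415 42.4848] k=[0 0 1 0 9 19 28 39]
t=14: x=[0.0000 0.0581 0.8688 0.6034 9.2395 19.4367 28.8503 39.0139] k=[0 4 4 3 8 16 32 39]
t=15: x=[0.2281 3.6506 3.8931 3.3779 8.3456 16.9474 32.1496 39.2439] k=[4 3 7 6 10 15 34 38]
t=16: x=[3.7578 3.2030 6.6250 6.3314 10.2543 16.2980 33.7601 38.4574] k=[3 1 3 2 14 13 35 39]
t=17: x=[2.7439 1.2020 2.7856 2.7950 13.4548 14.8141 34.5630 39.4164] k=[6 3 0 4 11 14 31 43]
t=18: x=[5.5614 2.9113 0.4146 4.2018 10.9641 15.2821 31.4012 42.7692] k=[2 4 0 3 13 11 28 41]
t=19: x=[2.0183 3.5338 0.4146 3.4382 12.5038 12.5303 28.4932 40.8113] k=[0 7 4 5 13 11 24 45]
t=20: x=[0.3992 6.2241 4.1899 5.4475 12.6252 12.2851 25.2248 44.1494] k=[3 9 4 5 17 13 23 42]
t=21: x=[3.2028 8.1207 4.3086 5.6886 16.3027 14.2644 24.2834 41.4209] k=[6 9 8 6 12 11 26 41]
t=22: x=[5.9075 8.5319 7.8537 6.5121 11.7950 12.3464 26.7426 40.6969] k=[10 8 9 8 15 15 23 41]
t=23: x=[9.4797 7.9641 8.7856 8.5201 14.8292 15.9325 24.3435 40.5252] k=[6 10 5 8 19 18 21 38]

6.235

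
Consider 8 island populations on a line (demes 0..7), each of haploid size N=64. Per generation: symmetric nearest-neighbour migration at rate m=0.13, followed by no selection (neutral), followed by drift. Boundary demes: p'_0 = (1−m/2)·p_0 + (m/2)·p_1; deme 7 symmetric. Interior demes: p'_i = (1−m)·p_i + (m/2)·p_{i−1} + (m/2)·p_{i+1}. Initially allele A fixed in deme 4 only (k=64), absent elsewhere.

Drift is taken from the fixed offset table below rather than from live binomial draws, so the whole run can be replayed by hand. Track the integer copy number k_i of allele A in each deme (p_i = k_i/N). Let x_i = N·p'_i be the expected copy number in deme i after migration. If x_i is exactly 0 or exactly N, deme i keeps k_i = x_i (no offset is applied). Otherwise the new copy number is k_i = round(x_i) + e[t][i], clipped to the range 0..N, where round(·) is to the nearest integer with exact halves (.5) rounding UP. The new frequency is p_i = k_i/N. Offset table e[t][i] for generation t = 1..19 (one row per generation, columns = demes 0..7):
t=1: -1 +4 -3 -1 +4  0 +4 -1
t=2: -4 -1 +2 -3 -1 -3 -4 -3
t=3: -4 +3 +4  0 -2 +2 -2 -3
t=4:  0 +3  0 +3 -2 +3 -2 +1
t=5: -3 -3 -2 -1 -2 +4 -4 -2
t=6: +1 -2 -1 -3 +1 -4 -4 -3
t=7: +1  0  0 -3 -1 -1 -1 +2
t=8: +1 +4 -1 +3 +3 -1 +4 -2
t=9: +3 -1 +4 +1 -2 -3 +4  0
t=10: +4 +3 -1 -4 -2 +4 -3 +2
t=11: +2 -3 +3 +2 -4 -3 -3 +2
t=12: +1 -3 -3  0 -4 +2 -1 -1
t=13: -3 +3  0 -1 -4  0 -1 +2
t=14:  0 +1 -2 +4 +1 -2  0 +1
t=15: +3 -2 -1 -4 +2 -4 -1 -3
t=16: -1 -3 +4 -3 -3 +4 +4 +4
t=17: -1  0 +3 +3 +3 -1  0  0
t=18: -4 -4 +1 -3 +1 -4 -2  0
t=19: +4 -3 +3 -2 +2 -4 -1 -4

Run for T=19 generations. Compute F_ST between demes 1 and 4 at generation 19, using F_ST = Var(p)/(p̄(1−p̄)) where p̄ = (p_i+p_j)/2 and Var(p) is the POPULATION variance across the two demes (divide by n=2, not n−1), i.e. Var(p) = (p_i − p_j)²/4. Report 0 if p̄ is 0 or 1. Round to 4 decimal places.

0.1130

t=0: k=[0 0 0 0 64 0 0 0]
t=1: x=[0.0000 0.0000 0.0000 4.1600 55.6800 4.1600 0.0000 0.0000] k=[0 0 0 3 60 4 0 0]
t=2: x=[0.0000 0.0000 0.1950 6.5100 52.6550 7.3800 0.2600 0.0000] k=[0 0 2 4 52 4 0 0]
t=3: x=[0.0000 0.1300 2.0000 6.9900 45.7600 6.8600 0.2600 0.0000] k=[0 3 6 7 44 9 0 0]
t=4: x=[0.1950 3.0000 5.8700 9.3400 39.3200 10.6900 0.5850 0.0000] k=[0 6 6 12 37 14 0 0]
t=5: x=[0.3900 5.6100 6.3900 13.2350 33.8800 14.5850 0.9100 0.0000] k=[0 3 4 12 32 19 0 0]
t=6: x=[0.1950 2.8700 4.4550 12.7800 29.8550 18.6100 1.2350 0.0000] k=[1 1 3 10 31 15 0 0]
t=7: x=[1.0000 1.1300 3.3250 10.9100 28.5950 15.0650 0.9750 0.0000] k=[2 1 3 8 28 14 0 0]
t=8: x=[1.9350 1.1950 3.1950 8.9750 25.7900 14.0000 0.9100 0.0000] k=[3 5 2 12 29 13 5 0]
t=9: x=[3.1300 4.6750 2.8450 12.4550 26.8550 13.5200 5.1950 0.3250] k=[6 4 7 13 25 11 9 0]
t=10: x=[5.8700 4.3250 7.1950 13.3900 23.3100 11.7800 8.5450 0.5850] k=[10 7 6 9 21 16 6 3]
t=11: x=[9.8050 7.1300 6.2600 9.5850 19.8950 15.6750 6.4550 3.1950] k=[12 4 9 12 16 13 3 5]
t=12: x=[11.4800 4.8450 8.8700 12.0650 15.5450 12.5450 3.7800 4.8700] k=[12 2 6 12 12 15 3 4]
t=13: x=[11.3500 2.9100 6.1300 11.6100 12.1950 14.0250 3.8450 3.9350] k=[8 6 6 11 8 14 3 6]
t=14: x=[7.8700 6.1300 6.3250 10.4800 8.5850 12.8950 3.9100 5.8050] k=[8 7 4 14 10 11 4 7]
t=15: x=[7.9350 6.8700 4.8450 13.0900 10.3250 10.4800 4.6500 6.8050] k=[11 5 4 9 12 6 4 4]
t=16: x=[10.6100 5.3250 4.3900 8.8700 11.4150 6.2600 4.1300 4.0000] k=[10 2 8 6 8 10 8 8]
t=17: x=[9.4800 2.9100 7.4800 6.2600 8.0000 9.7400 8.1300 8.0000] k=[8 3 10 9 11 9 8 8]
t=18: x=[7.6750 3.7800 9.4800 9.1950 10.7400 9.0650 8.0650 8.0000] k=[4 0 10 6 12 5 6 8]
t=19: x=[3.7400 0.9100 9.0900 6.6500 11.1550 5.5200 6.0650 7.8700] k=[8 0 12 5 13 2 5 4]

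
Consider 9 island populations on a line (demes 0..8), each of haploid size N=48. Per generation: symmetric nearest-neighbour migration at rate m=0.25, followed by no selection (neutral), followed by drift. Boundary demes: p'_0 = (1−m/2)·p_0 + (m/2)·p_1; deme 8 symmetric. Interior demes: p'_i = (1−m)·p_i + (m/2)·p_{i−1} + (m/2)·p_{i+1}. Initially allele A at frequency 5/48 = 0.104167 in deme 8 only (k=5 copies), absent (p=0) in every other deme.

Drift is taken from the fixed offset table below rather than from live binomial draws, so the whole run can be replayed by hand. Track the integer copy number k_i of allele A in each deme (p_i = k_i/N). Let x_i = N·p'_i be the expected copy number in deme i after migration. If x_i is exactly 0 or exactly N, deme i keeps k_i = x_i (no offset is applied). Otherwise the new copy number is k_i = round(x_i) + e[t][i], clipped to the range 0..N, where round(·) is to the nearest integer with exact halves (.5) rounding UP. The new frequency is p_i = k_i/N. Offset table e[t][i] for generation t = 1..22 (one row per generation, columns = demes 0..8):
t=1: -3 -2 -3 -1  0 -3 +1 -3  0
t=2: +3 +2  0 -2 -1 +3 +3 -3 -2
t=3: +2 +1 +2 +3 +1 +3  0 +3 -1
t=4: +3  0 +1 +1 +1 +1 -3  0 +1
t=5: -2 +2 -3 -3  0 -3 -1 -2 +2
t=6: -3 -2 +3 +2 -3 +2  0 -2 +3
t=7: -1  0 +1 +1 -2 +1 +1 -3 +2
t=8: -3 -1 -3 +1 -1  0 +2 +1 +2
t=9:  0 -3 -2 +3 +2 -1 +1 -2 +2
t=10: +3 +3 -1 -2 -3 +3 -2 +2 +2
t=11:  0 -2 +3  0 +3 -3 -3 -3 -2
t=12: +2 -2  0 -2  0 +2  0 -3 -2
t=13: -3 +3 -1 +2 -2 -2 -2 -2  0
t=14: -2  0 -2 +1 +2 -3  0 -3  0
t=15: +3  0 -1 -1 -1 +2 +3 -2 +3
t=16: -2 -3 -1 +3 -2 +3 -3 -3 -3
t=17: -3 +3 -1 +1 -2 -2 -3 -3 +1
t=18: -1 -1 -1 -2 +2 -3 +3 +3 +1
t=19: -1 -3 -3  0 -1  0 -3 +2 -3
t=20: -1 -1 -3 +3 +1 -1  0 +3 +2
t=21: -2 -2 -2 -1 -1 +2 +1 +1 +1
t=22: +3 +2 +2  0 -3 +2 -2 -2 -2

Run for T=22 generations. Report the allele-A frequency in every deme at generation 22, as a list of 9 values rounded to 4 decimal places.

[0.0000, 0.0000, 0.0417, 0.0625, 0.0000, 0.1042, 0.0417, 0.1042, 0.0833]

t=0: k=[0 0 0 0 0 0 0 0 5]
t=1: x=[0.0000 0.0000 0.0000 0.0000 0.0000 0.0000 0.0000 0.6250 4.3750] k=[0 0 0 0 0 0 0 0 4]
t=2: x=[0.0000 0.0000 0.0000 0.0000 0.0000 0.0000 0.0000 0.5000 3.5000] k=[0 0 0 0 0 0 0 0 2]
t=3: x=[0.0000 0.0000 0.0000 0.0000 0.0000 0.0000 0.0000 0.2500 1.7500] k=[0 0 0 0 0 0 0 3 1]
t=4: x=[0.0000 0.0000 0.0000 0.0000 0.0000 0.0000 0.3750 2.3750 1.2500] k=[0 0 0 0 0 0 0 2 2]
t=5: x=[0.0000 0.0000 0.0000 0.0000 0.0000 0.0000 0.2500 1.7500 2.0000] k=[0 0 0 0 0 0 0 0 4]
t=6: x=[0.0000 0.0000 0.0000 0.0000 0.0000 0.0000 0.0000 0.5000 3.5000] k=[0 0 0 0 0 0 0 0 7]
t=7: x=[0.0000 0.0000 0.0000 0.0000 0.0000 0.0000 0.0000 0.8750 6.1250] k=[0 0 0 0 0 0 0 0 8]
t=8: x=[0.0000 0.0000 0.0000 0.0000 0.0000 0.0000 0.0000 1.0000 7.0000] k=[0 0 0 0 0 0 0 2 9]
t=9: x=[0.0000 0.0000 0.0000 0.0000 0.0000 0.0000 0.2500 2.6250 8.1250] k=[0 0 0 0 0 0 1 1 10]
t=10: x=[0.0000 0.0000 0.0000 0.0000 0.0000 0.1250 0.8750 2.1250 8.8750] k=[0 0 0 0 0 3 0 4 11]
t=11: x=[0.0000 0.0000 0.0000 0.0000 0.3750 2.2500 0.8750 4.3750 10.1250] k=[0 0 0 0 3 0 0 1 8]
t=12: x=[0.0000 0.0000 0.0000 0.3750 2.2500 0.3750 0.1250 1.7500 7.1250] k=[0 0 0 0 2 2 0 0 5]
t=13: x=[0.0000 0.0000 0.0000 0.2500 1.7500 1.7500 0.2500 0.6250 4.3750] k=[0 0 0 2 0 0 0 0 4]
t=14: x=[0.0000 0.0000 0.2500 1.5000 0.2500 0.0000 0.0000 0.5000 3.5000] k=[0 0 0 3 2 0 0 0 4]
t=15: x=[0.0000 0.0000 0.3750 2.5000 1.8750 0.2500 0.0000 0.5000 3.5000] k=[0 0 0 2 1 2 0 0 7]
t=16: x=[0.0000 0.0000 0.2500 1.6250 1.2500 1.6250 0.2500 0.8750 6.1250] k=[0 0 0 5 0 5 0 0 3]
t=17: x=[0.0000 0.0000 0.6250 3.7500 1.2500 3.7500 0.6250 0.3750 2.6250] k=[0 0 0 5 0 2 0 0 4]
t=18: x=[0.0000 0.0000 0.6250 3.7500 0.8750 1.5000 0.2500 0.5000 3.5000] k=[0 0 0 2 3 0 3 4 5]
t=19: x=[0.0000 0.0000 0.2500 1.8750 2.5000 0.7500 2.7500 4.0000 4.8750] k=[0 0 0 2 2 1 0 6 2]
t=20: x=[0.0000 0.0000 0.2500 1.7500 1.8750 1.0000 0.8750 4.7500 2.5000] k=[0 0 0 5 3 0 1 8 5]
t=21: x=[0.0000 0.0000 0.6250 4.1250 2.8750 0.5000 1.7500 6.7500 5.3750] k=[0 0 0 3 2 3 3 8 6]
t=22: x=[0.0000 0.0000 0.3750 2.5000 2.2500 2.8750 3.6250 7.1250 6.2500] k=[0 0 2 3 0 5 2 5 4]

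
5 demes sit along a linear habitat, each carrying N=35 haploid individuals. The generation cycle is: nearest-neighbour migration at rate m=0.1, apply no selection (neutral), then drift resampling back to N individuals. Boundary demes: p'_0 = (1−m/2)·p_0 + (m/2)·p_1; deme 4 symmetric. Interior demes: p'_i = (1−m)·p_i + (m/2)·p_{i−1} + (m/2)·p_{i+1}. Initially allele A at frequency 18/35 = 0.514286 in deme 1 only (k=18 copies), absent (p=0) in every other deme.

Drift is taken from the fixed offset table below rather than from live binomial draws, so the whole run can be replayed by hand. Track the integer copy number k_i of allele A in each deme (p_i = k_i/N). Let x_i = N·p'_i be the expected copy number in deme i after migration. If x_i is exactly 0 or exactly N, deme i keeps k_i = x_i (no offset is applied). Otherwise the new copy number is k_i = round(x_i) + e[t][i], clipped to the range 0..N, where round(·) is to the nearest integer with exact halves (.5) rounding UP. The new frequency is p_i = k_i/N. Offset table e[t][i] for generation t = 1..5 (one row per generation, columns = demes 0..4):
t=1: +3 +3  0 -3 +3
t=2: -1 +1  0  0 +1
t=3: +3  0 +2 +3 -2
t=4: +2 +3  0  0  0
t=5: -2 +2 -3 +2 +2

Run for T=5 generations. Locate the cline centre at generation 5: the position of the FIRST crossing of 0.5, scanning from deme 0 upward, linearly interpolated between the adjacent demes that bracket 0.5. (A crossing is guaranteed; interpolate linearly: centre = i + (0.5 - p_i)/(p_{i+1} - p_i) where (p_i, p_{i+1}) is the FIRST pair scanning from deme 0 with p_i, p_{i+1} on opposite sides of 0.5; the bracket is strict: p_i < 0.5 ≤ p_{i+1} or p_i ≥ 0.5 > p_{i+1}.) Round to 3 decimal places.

t=0: k=[0 18 0 0 0]
t=1: x=[0.9000 16.2000 0.9000 0.0000 0.0000] k=[4 19 1 0 0]
t=2: x=[4.7500 17.3500 1.8500 0.0500 0.0000] k=[4 18 2 0 0]
t=3: x=[4.7000 16.5000 2.7000 0.1000 0.0000] k=[8 17 5 3 0]
t=4: x=[8.4500 15.9500 5.5000 2.9500 0.1500] k=[10 19 6 3 0]
t=5: x=[10.4500 17.9000 6.5000 3.0000 0.1500] k=[8 20 4 5 2]

0.792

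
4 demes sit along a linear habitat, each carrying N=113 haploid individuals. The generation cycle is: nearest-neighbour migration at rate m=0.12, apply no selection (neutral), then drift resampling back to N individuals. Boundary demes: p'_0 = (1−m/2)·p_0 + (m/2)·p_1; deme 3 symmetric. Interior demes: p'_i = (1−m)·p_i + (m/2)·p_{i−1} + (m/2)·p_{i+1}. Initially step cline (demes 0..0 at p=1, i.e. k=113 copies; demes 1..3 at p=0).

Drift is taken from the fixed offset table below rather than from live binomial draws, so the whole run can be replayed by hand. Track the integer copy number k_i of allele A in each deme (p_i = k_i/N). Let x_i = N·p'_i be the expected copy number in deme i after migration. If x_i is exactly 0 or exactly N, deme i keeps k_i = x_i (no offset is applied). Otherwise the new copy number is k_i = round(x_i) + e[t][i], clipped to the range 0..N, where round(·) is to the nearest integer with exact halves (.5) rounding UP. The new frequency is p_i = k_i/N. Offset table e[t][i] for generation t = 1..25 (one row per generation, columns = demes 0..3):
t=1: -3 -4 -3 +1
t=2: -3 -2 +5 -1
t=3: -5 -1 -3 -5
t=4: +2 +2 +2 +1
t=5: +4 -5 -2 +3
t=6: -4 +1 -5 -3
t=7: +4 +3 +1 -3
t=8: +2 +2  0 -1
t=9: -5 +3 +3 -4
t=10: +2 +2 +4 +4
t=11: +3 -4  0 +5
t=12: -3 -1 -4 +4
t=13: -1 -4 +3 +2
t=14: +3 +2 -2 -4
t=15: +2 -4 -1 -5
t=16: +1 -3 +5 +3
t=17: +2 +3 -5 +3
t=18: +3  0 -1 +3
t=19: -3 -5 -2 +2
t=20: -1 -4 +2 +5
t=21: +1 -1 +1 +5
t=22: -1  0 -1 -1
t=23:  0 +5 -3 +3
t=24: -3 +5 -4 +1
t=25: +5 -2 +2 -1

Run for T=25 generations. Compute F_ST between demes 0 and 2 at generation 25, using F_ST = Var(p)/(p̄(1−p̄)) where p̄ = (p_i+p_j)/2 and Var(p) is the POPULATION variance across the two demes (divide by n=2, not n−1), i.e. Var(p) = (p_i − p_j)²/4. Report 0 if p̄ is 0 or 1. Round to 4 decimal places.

t=0: k=[113 0 0 0]
t=1: x=[106.2200 6.7800 0.0000 0.0000] k=[103 3 0 0]
t=2: x=[97.0000 8.8200 0.1800 0.0000] k=[94 7 5 0]
t=3: x=[88.7800 12.1000 4.8200 0.3000] k=[84 11 2 0]
t=4: x=[79.6200 14.8400 2.4200 0.1200] k=[82 17 4 1]
t=5: x=[78.1000 20.1200 4.6000 1.1800] k=[82 15 3 4]
t=6: x=[77.9800 18.3000 3.7800 3.9400] k=[74 19 0 1]
t=7: x=[70.7000 21.1600 1.2000 0.9400] k=[75 24 2 0]
t=8: x=[71.9400 25.7400 3.2000 0.1200] k=[74 28 3 0]
t=9: x=[71.2400 29.2600 4.3200 0.1800] k=[66 32 7 0]
t=10: x=[63.9600 32.5400 8.0800 0.4200] k=[66 35 12 4]
t=11: x=[64.1400 35.4800 12.9000 4.4800] k=[67 31 13 9]
t=12: x=[64.8400 32.0800 13.8400 9.2400] k=[62 31 10 13]
t=13: x=[60.1400 31.6000 11.4400 12.8200] k=[59 28 14 15]
t=14: x=[57.1400 29.0200 14.9000 14.9400] k=[60 31 13 11]
t=15: x=[58.2600 31.6600 13.9600 11.1200] k=[60 28 13 6]
t=16: x=[58.0800 29.0200 13.4800 6.4200] k=[59 26 18 9]
t=17: x=[57.0200 27.5000 17.9400 9.5400] k=[59 31 13 13]
t=18: x=[57.3200 31.6000 14.0800 13.0000] k=[60 32 13 16]
t=19: x=[58.3200 32.5400 14.3200 15.8200] k=[55 28 12 18]
t=20: x=[53.3800 28.6600 13.3200 17.6400] k=[52 25 15 23]
t=21: x=[50.3800 26.0200 16.0800 22.5200] k=[51 25 17 28]
t=22: x=[49.4400 26.0800 18.1400 27.3400] k=[48 26 17 26]
t=23: x=[46.6800 26.7800 18.0800 25.4600] k=[47 32 15 28]
t=24: x=[46.1000 31.8800 16.8000 27.2200] k=[43 37 13 28]
t=25: x=[42.6400 35.9200 15.3400 27.1000] k=[48 34 17 26]

0.0918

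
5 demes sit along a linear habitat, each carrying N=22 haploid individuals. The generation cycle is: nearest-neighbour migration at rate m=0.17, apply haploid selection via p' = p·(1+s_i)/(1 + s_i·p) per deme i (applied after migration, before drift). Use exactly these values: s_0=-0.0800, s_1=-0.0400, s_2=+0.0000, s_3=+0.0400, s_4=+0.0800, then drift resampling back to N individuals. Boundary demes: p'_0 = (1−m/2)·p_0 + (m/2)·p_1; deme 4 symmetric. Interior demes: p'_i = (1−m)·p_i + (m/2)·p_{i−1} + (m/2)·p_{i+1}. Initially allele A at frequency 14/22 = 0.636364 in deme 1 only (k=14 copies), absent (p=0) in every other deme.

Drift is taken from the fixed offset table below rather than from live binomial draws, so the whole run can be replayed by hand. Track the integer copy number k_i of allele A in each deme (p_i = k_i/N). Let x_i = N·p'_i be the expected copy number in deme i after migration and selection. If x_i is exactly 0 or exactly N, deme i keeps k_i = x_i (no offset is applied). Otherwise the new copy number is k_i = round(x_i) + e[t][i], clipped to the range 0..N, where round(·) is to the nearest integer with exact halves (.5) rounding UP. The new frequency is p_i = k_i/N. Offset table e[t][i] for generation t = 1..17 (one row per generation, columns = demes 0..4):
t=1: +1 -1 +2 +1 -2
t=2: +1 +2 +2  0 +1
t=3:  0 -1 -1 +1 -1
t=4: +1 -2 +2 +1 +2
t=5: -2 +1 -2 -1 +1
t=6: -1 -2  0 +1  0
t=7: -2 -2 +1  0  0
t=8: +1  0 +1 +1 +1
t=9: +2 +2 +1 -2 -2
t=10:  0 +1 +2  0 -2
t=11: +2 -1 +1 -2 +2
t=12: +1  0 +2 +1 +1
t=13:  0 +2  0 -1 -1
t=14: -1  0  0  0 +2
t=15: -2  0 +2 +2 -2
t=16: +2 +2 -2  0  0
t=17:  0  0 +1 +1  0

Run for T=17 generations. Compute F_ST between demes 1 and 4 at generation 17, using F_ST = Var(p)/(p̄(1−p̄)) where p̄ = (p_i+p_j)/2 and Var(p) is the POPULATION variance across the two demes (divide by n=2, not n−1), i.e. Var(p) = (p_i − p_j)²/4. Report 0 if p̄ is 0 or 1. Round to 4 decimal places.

t=0: k=[0 14 0 0 0]
t=1: x=[1.0996 11.3960 1.1900 0.0000 0.0000] k=[2 10 3 0 0]
t=2: x=[2.4899 8.5110 3.3400 0.2651 0.0000] k=[3 11 5 0 0]
t=3: x=[3.4315 9.5886 5.0850 0.4417 0.0000] k=[3 9 4 1 0]
t=4: x=[3.2709 7.8576 4.1700 1.2142 0.0918] k=[4 6 6 2 2]
t=5: x=[3.8955 5.6568 5.6600 2.4233 2.1444] k=[2 7 4 1 3]
t=6: x=[2.2508 6.1377 4.0000 1.4782 3.0253] k=[1 4 4 2 3]
t=7: x=[1.1599 3.6198 3.8300 2.3356 3.1152] k=[0 2 5 2 3]
t=8: x=[0.1565 2.0092 4.4900 2.4233 3.1152] k=[1 2 5 3 4]
t=9: x=[1.0022 2.0915 4.5750 3.3653 4.1689] k=[3 4 6 1 2]
t=10: x=[2.8704 3.9509 5.4050 1.5661 2.0539] k=[3 5 7 2 0]
t=11: x=[2.9504 4.8440 6.4050 2.3356 0.1835] k=[5 4 7 0 2]
t=12: x=[4.6041 4.1995 6.1500 0.7945 1.9633] k=[6 4 8 2 3]
t=13: x=[5.4798 4.3654 7.1500 2.6861 3.1152] k=[5 6 7 2 2]
t=14: x=[4.7663 5.8235 6.4900 2.5109 2.1444] k=[4 6 6 3 4]
t=15: x=[3.8955 5.6568 5.7450 3.4526 4.1689] k=[2 6 8 5 2]
t=16: x=[2.1713 5.6568 7.5750 5.1532 2.4156] k=[4 8 6 5 2]
t=17: x=[4.0568 7.2897 6.0850 4.9795 2.4156] k=[4 7 7 6 2]

0.0794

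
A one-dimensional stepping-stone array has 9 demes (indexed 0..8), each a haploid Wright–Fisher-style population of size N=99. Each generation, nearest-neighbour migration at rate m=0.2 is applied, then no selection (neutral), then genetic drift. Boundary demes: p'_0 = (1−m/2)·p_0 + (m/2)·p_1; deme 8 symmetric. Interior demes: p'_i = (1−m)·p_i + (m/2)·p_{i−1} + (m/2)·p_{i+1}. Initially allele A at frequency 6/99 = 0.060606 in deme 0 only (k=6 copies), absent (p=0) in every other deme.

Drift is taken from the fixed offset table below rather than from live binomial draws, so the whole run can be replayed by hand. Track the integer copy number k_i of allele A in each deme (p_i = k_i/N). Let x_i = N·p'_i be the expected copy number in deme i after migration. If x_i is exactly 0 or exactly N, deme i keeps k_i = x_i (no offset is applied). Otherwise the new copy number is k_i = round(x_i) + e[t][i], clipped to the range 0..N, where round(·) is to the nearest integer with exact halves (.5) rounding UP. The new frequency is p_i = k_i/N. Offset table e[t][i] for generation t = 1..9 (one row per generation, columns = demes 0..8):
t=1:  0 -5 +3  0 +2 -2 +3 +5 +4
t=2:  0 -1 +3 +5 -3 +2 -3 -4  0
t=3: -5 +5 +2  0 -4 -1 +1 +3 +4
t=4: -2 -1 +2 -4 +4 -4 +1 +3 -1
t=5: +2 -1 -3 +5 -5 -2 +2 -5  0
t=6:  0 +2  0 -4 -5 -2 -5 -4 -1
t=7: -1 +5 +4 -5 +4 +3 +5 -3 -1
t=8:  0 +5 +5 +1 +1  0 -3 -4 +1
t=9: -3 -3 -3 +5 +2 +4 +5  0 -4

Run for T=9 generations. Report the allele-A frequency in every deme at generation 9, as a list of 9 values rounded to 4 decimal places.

[0.0000, 0.0909, 0.0707, 0.0808, 0.0202, 0.0000, 0.0000, 0.0000, 0.0000]

t=0: k=[6 0 0 0 0 0 0 0 0]
t=1: x=[5.4000 0.6000 0.0000 0.0000 0.0000 0.0000 0.0000 0.0000 0.0000] k=[5 0 0 0 0 0 0 0 0]
t=2: x=[4.5000 0.5000 0.0000 0.0000 0.0000 0.0000 0.0000 0.0000 0.0000] k=[5 0 0 0 0 0 0 0 0]
t=3: x=[4.5000 0.5000 0.0000 0.0000 0.0000 0.0000 0.0000 0.0000 0.0000] k=[0 6 0 0 0 0 0 0 0]
t=4: x=[0.6000 4.8000 0.6000 0.0000 0.0000 0.0000 0.0000 0.0000 0.0000] k=[0 4 3 0 0 0 0 0 0]
t=5: x=[0.4000 3.5000 2.8000 0.3000 0.0000 0.0000 0.0000 0.0000 0.0000] k=[2 3 0 5 0 0 0 0 0]
t=6: x=[2.1000 2.6000 0.8000 4.0000 0.5000 0.0000 0.0000 0.0000 0.0000] k=[2 5 1 0 0 0 0 0 0]
t=7: x=[2.3000 4.3000 1.3000 0.1000 0.0000 0.0000 0.0000 0.0000 0.0000] k=[1 9 5 0 0 0 0 0 0]
t=8: x=[1.8000 7.8000 4.9000 0.5000 0.0000 0.0000 0.0000 0.0000 0.0000] k=[2 13 10 2 0 0 0 0 0]
t=9: x=[3.1000 11.6000 9.5000 2.6000 0.2000 0.0000 0.0000 0.0000 0.0000] k=[0 9 7 8 2 0 0 0 0]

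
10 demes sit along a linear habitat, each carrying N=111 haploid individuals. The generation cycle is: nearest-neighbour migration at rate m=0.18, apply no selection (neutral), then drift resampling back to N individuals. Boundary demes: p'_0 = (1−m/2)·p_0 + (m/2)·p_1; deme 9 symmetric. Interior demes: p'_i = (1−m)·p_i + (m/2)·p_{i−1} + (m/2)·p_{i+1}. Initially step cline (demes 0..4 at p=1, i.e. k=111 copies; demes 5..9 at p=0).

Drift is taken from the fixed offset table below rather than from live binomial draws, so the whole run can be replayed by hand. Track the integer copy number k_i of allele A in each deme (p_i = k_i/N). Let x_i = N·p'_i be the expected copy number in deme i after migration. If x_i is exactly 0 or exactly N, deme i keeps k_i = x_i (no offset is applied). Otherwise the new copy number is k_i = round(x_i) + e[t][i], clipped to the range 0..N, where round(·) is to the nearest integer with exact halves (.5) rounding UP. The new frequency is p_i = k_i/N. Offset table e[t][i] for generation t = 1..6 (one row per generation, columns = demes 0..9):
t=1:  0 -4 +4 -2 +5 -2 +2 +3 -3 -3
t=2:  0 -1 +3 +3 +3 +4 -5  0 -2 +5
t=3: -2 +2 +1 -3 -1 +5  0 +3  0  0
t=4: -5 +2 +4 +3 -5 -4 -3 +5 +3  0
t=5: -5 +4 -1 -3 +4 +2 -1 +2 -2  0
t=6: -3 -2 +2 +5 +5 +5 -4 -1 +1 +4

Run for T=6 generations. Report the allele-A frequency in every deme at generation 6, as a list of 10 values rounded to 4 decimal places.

[1.0000, 0.9820, 1.0000, 0.9730, 0.7838, 0.3604, 0.0180, 0.0360, 0.0180, 0.0000]

t=0: k=[111 111 111 111 111 0 0 0 0 0]
t=1: x=[111.0000 111.0000 111.0000 111.0000 101.0100 9.9900 0.0000 0.0000 0.0000 0.0000] k=[111 111 111 111 106 8 0 0 0 0]
t=2: x=[111.0000 111.0000 111.0000 110.5500 97.6300 16.1000 0.7200 0.0000 0.0000 0.0000] k=[111 111 111 111 101 20 0 0 0 0]
t=3: x=[111.0000 111.0000 111.0000 110.1000 94.6100 25.4900 1.8000 0.0000 0.0000 0.0000] k=[111 111 111 107 94 30 2 0 0 0]
t=4: x=[111.0000 111.0000 110.6400 106.1900 89.4100 33.2400 4.3400 0.1800 0.0000 0.0000] k=[111 111 111 109 84 29 1 5 0 0]
t=5: x=[111.0000 111.0000 110.8200 106.9300 81.3000 31.4300 3.8800 4.1900 0.4500 0.0000] k=[111 111 110 104 85 33 3 6 0 0]
t=6: x=[111.0000 110.9100 109.5500 102.8300 82.0300 34.9800 5.9700 5.1900 0.5400 0.0000] k=[111 109 111 108 87 40 2 4 2 0]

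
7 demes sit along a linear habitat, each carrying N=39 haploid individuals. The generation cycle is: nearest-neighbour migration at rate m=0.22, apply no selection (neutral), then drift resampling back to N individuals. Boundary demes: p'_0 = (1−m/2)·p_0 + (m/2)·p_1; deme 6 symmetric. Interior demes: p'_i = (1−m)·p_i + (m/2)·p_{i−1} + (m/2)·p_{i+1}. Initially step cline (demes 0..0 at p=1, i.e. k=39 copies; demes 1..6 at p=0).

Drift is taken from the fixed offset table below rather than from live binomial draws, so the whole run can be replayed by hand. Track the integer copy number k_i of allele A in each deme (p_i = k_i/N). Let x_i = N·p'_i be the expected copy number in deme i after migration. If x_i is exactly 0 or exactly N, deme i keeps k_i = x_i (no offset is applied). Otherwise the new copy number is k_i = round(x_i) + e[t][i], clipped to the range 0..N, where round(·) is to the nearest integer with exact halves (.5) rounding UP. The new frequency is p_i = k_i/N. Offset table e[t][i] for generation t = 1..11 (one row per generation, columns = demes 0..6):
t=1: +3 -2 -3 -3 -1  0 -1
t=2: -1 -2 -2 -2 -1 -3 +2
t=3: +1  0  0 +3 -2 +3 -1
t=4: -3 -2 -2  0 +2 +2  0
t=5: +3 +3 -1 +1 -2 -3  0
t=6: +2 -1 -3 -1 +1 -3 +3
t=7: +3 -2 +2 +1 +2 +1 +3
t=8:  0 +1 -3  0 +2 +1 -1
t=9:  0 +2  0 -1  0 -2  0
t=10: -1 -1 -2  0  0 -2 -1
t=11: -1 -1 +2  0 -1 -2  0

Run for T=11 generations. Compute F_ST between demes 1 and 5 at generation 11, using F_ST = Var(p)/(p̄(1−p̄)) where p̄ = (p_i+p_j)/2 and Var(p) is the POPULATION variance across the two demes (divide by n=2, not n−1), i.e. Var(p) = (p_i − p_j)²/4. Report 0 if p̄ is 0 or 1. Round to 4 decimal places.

t=0: k=[39 0 0 0 0 0 0]
t=1: x=[34.7100 4.2900 0.0000 0.0000 0.0000 0.0000 0.0000] k=[38 2 0 0 0 0 0]
t=2: x=[34.0400 5.7400 0.2200 0.0000 0.0000 0.0000 0.0000] k=[33 4 0 0 0 0 0]
t=3: x=[29.8100 6.7500 0.4400 0.0000 0.0000 0.0000 0.0000] k=[31 7 0 0 0 0 0]
t=4: x=[28.3600 8.8700 0.7700 0.0000 0.0000 0.0000 0.0000] k=[25 7 0 0 0 0 0]
t=5: x=[23.0200 8.2100 0.7700 0.0000 0.0000 0.0000 0.0000] k=[26 11 0 0 0 0 0]
t=6: x=[24.3500 11.4400 1.2100 0.0000 0.0000 0.0000 0.0000] k=[26 10 0 0 0 0 0]
t=7: x=[24.2400 10.6600 1.1000 0.0000 0.0000 0.0000 0.0000] k=[27 9 3 0 0 0 0]
t=8: x=[25.0200 10.3200 3.3300 0.3300 0.0000 0.0000 0.0000] k=[25 11 0 0 0 0 0]
t=9: x=[23.4600 11.3300 1.2100 0.0000 0.0000 0.0000 0.0000] k=[23 13 1 0 0 0 0]
t=10: x=[21.9000 12.7800 2.2100 0.1100 0.0000 0.0000 0.0000] k=[21 12 0 0 0 0 0]
t=11: x=[20.0100 11.6700 1.3200 0.0000 0.0000 0.0000 0.0000] k=[19 11 3 0 0 0 0]

0.1642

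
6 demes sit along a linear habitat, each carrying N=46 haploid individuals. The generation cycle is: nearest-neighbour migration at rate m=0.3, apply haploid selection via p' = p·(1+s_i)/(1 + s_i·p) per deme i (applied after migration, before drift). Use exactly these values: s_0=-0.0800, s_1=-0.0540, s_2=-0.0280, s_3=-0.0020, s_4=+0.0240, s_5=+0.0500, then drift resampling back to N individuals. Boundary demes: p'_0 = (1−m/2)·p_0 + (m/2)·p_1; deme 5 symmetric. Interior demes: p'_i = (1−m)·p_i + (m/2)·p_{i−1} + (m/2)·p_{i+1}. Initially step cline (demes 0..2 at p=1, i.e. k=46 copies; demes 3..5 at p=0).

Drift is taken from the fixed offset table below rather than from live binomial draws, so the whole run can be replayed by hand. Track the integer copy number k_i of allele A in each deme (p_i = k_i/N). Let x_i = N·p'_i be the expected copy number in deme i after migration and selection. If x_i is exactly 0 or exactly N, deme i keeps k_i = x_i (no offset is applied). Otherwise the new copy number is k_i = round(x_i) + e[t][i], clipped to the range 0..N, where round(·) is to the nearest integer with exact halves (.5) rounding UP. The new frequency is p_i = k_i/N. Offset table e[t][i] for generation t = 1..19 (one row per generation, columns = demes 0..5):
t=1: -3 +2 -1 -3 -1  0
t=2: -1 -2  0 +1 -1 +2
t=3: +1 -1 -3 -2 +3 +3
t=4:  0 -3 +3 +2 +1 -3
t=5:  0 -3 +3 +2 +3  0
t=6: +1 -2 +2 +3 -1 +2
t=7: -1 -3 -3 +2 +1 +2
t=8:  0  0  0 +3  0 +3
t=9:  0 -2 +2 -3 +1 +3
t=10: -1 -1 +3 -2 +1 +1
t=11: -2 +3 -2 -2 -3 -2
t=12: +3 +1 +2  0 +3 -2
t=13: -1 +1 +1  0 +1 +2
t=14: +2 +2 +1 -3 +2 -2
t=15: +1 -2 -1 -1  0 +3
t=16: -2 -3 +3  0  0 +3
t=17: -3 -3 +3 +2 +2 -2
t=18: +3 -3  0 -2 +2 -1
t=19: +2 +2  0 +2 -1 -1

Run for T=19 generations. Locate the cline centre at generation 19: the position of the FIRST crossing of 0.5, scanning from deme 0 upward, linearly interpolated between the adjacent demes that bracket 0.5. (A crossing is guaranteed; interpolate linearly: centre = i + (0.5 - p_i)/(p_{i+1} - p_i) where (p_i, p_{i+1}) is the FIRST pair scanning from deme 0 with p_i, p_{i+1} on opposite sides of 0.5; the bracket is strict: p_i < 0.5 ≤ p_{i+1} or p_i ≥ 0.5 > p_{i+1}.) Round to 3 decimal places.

t=0: k=[46 46 46 0 0 0]
t=1: x=[46.0000 46.0000 38.9318 6.8883 0.0000 0.0000] k=[46 46 38 4 0 0]
t=2: x=[46.0000 44.7334 33.8478 8.4861 0.6142 0.0000] k=[46 43 34 9 0 0]
t=3: x=[45.5113 41.8972 31.3176 11.3828 1.3814 0.0000] k=[46 41 28 9 4 0]
t=4: x=[45.1859 39.4961 26.7830 11.0831 4.2404 0.6296] k=[45 36 30 13 5 0]
t=5: x=[43.4569 36.0231 28.0401 14.3302 5.5650 0.7869] k=[43 33 31 16 9 1]
t=6: x=[41.1500 33.7064 28.7449 17.1784 9.0207 2.3045] k=[42 32 31 20 8 4]
t=7: x=[40.0833 32.8346 29.1983 19.8274 9.3758 4.8060] k=[39 30 26 22 10 7]
t=8: x=[37.0649 30.1789 25.6784 20.7772 11.5540 7.7597] k=[37 30 26 24 12 11]
t=9: x=[35.2798 29.8735 25.9795 22.4770 13.8788 11.5673] k=[35 28 28 19 15 15]
t=10: x=[33.1939 28.4516 26.3309 19.7274 15.8454 15.4973] k=[32 27 29 18 17 16]
t=11: x=[30.4023 27.4388 26.7328 19.4775 17.2550 16.6650] k=[28 30 25 17 14 15]
t=12: x=[27.3838 28.3502 24.2246 17.7282 14.8374 15.3448] k=[30 29 26 18 18 13]
t=13: x=[28.9657 28.0968 24.9261 19.1776 17.5064 14.2249] k=[28 29 26 19 19 16]
t=14: x=[27.2311 27.7930 25.0765 20.0274 18.8131 16.9691] k=[29 30 26 17 21 15]
t=15: x=[28.2502 28.6544 24.9261 18.9277 19.7669 16.4114] k=[29 27 24 18 20 19]
t=16: x=[27.7911 26.2268 23.2235 19.1776 19.8171 19.6975] k=[26 23 26 19 20 23]
t=17: x=[24.5991 23.2621 24.1745 20.1773 20.5693 23.1110] k=[22 20 27 22 23 21]
t=18: x=[20.7470 20.7163 24.8760 22.8770 22.8227 21.8589] k=[24 18 25 21 25 21]
t=19: x=[22.1415 19.3253 23.0234 22.1770 24.0723 22.1597] k=[24 21 23 24 23 21]

0.333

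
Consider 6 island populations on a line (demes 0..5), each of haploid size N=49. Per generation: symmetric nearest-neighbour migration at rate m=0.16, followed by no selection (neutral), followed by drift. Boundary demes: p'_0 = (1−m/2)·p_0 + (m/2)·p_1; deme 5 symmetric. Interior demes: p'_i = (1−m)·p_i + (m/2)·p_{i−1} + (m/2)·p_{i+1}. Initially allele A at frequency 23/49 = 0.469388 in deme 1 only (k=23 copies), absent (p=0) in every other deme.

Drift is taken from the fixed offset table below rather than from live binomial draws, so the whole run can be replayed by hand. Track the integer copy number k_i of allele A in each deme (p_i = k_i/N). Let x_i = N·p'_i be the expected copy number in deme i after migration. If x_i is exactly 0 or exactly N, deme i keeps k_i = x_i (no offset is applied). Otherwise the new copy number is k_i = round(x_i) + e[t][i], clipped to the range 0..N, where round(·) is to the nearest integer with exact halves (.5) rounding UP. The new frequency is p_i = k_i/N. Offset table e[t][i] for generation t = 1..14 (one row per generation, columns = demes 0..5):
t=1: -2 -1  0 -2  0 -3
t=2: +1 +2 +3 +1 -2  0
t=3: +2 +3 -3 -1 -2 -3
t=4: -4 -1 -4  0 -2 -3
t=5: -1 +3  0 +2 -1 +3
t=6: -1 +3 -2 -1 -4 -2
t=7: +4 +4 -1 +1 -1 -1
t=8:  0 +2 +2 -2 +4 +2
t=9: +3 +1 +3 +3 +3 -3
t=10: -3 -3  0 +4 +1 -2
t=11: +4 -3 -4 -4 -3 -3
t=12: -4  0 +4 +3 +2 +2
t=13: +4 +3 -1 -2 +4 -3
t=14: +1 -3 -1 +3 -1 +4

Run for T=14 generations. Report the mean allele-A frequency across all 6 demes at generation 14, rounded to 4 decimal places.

t=0: k=[0 23 0 0 0 0]
t=1: x=[1.8400 19.3200 1.8400 0.0000 0.0000 0.0000] k=[0 18 2 0 0 0]
t=2: x=[1.4400 15.2800 3.1200 0.1600 0.0000 0.0000] k=[2 17 6 1 0 0]
t=3: x=[3.2000 14.9200 6.4800 1.3200 0.0800 0.0000] k=[5 18 3 0 0 0]
t=4: x=[6.0400 15.7600 3.9600 0.2400 0.0000 0.0000] k=[2 15 0 0 0 0]
t=5: x=[3.0400 12.7600 1.2000 0.0000 0.0000 0.0000] k=[2 16 1 0 0 0]
t=6: x=[3.1200 13.6800 2.1200 0.0800 0.0000 0.0000] k=[2 17 0 0 0 0]
t=7: x=[3.2000 14.4400 1.3600 0.0000 0.0000 0.0000] k=[7 18 0 0 0 0]
t=8: x=[7.8800 15.6800 1.4400 0.0000 0.0000 0.0000] k=[8 18 3 0 0 0]
t=9: x=[8.8000 16.0000 3.9600 0.2400 0.0000 0.0000] k=[12 17 7 3 0 0]
t=10: x=[12.4000 15.8000 7.4800 3.0800 0.2400 0.0000] k=[9 13 7 7 1 0]
t=11: x=[9.3200 12.2000 7.4800 6.5200 1.4000 0.0800] k=[13 9 3 3 0 0]
t=12: x=[12.6800 8.8400 3.4800 2.7600 0.2400 0.0000] k=[9 9 7 6 2 0]
t=13: x=[9.0000 8.8400 7.0800 5.7600 2.1600 0.1600] k=[13 12 6 4 6 0]
t=14: x=[12.9200 11.6000 6.3200 4.3200 5.3600 0.4800] k=[14 9 5 7 4 4]

0.1463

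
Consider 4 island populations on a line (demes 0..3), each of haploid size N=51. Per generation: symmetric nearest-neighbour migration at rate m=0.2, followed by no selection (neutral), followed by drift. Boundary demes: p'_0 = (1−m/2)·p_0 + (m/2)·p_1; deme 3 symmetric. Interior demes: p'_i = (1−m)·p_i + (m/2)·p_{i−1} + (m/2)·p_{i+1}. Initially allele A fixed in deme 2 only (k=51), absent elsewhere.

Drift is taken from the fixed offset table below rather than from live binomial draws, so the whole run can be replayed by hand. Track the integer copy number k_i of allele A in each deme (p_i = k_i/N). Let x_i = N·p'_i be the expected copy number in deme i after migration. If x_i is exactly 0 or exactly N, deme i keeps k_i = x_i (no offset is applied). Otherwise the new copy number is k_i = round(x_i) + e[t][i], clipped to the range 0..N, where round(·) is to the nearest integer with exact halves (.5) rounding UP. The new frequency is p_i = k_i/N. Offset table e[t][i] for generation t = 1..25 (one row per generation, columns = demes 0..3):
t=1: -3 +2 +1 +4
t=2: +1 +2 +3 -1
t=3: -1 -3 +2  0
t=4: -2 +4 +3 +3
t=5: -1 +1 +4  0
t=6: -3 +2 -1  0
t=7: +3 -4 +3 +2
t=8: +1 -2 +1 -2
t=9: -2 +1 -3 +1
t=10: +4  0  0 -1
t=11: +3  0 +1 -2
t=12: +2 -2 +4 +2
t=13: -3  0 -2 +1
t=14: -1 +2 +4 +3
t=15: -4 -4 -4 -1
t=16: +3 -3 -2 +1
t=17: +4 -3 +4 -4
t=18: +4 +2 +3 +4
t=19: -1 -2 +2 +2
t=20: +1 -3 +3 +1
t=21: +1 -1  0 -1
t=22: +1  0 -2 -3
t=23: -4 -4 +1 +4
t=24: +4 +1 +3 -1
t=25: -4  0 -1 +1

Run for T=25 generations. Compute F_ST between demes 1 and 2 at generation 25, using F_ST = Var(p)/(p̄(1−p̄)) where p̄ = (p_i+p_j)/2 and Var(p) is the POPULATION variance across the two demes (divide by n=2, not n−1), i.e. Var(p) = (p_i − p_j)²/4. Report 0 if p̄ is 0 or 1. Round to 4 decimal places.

t=0: k=[0 0 51 0]
t=1: x=[0.0000 5.1000 40.8000 5.1000] k=[0 7 42 9]
t=2: x=[0.7000 9.8000 35.2000 12.3000] k=[2 12 38 11]
t=3: x=[3.0000 13.6000 32.7000 13.7000] k=[2 11 35 14]
t=4: x=[2.9000 12.5000 30.5000 16.1000] k=[1 17 34 19]
t=5: x=[2.6000 17.1000 30.8000 20.5000] k=[2 18 35 21]
t=6: x=[3.6000 18.1000 31.9000 22.4000] k=[1 20 31 22]
t=7: x=[2.9000 19.2000 29.0000 22.9000] k=[6 15 32 25]
t=8: x=[6.9000 15.8000 29.6000 25.7000] k=[8 14 31 24]
t=9: x=[8.6000 15.1000 28.6000 24.7000] k=[7 16 26 26]
t=10: x=[7.9000 16.1000 25.0000 26.0000] k=[12 16 25 25]
t=11: x=[12.4000 16.5000 24.1000 25.0000] k=[15 17 25 23]
t=12: x=[15.2000 17.6000 24.0000 23.2000] k=[17 16 28 25]
t=13: x=[16.9000 17.3000 26.5000 25.3000] k=[14 17 25 26]
t=14: x=[14.3000 17.5000 24.3000 25.9000] k=[13 20 28 29]
t=15: x=[13.7000 20.1000 27.3000 28.9000] k=[10 16 23 28]
t=16: x=[10.6000 16.1000 22.8000 27.5000] k=[14 13 21 29]
t=17: x=[13.9000 13.9000 21.0000 28.2000] k=[18 11 25 24]
t=18: x=[17.3000 13.1000 23.5000 24.1000] k=[21 15 27 28]
t=19: x=[20.4000 16.8000 25.9000 27.9000] k=[19 15 28 30]
t=20: x=[18.6000 16.7000 26.9000 29.8000] k=[20 14 30 31]
t=21: x=[19.4000 16.2000 28.5000 30.9000] k=[20 15 29 30]
t=22: x=[19.5000 16.9000 27.7000 29.9000] k=[21 17 26 27]
t=23: x=[20.6000 18.3000 25.2000 26.9000] k=[17 14 26 31]
t=24: x=[16.7000 15.5000 25.3000 30.5000] k=[21 17 28 30]
t=25: x=[20.6000 18.5000 27.1000 29.8000] k=[17 19 26 31]

0.0191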